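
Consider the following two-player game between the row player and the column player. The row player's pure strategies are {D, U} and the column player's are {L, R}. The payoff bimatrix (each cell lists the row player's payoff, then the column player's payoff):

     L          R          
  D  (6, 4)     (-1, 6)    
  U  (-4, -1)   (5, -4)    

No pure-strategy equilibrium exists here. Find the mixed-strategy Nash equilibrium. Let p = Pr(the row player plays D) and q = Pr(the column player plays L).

p = 3/5, q = 3/8

For the column player to be willing to mix, the column player must be indifferent between L and R, which pins down the row player's mix.
  the column player's expected payoff from L: p·4 + (1−p)·(-1) = 5p - 1
  the column player's expected payoff from R: p·6 + (1−p)·(-4) = 10p - 4
  5p - 1 = 10p - 4  ⇒  -5p = -3  ⇒  p = 3/5.
The row player's indifference between D and U determines the column player's mixing probability q:
  the row player's payoff from D: q·6 + (1−q)·(-1) = 7q - 1
  the row player's payoff from U: q·(-4) + (1−q)·5 = -9q + 5
  7q - 1 = -9q + 5  ⇒  16q = 6  ⇒  q = 3/8.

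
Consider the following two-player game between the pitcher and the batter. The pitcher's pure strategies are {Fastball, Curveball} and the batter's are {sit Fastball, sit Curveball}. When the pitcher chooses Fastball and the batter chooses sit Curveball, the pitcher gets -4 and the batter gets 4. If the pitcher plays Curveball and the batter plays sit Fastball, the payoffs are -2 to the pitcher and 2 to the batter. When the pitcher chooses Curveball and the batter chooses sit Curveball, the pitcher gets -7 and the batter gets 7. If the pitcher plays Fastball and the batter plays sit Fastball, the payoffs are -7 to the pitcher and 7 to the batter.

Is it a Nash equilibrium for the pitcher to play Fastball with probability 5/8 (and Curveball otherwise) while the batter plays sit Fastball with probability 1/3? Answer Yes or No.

Given the batter's mix q = 1/3, the pitcher's payoff from Fastball is -5 but from Curveball is -16/3. The pitcher strictly prefers Fastball, so the pitcher would not mix.
So the proposed profile is not a Nash equilibrium.

No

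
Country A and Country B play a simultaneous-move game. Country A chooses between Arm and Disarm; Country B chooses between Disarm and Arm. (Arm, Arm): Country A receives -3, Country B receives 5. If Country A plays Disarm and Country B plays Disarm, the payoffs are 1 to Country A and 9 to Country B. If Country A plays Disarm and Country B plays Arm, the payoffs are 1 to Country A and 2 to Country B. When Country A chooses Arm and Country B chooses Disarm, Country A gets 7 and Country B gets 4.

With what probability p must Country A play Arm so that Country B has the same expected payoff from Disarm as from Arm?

p = 7/8

For Country B to be willing to mix, Country B must be indifferent between Disarm and Arm, which pins down Country A's mix.
  Country B's expected payoff from Disarm: p·4 + (1−p)·9 = -5p + 9
  Country B's expected payoff from Arm: p·5 + (1−p)·2 = 3p + 2
  -5p + 9 = 3p + 2  ⇒  -8p = -7  ⇒  p = 7/8.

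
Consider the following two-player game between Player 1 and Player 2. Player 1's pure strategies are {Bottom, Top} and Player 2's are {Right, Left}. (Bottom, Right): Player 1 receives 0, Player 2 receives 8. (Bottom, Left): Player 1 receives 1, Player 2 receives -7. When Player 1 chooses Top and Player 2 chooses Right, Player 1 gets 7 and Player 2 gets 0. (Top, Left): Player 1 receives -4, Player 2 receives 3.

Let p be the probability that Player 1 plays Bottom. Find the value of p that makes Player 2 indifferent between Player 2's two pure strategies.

Set Player 2's expected payoff from Right equal to that from Left:
  Player 2's payoff from Right: p·8 + (1−p)·0 = 8p
  Player 2's payoff from Left: p·(-7) + (1−p)·3 = -10p + 3
  8p = -10p + 3  ⇒  18p = 3  ⇒  p = 1/6.

p = 1/6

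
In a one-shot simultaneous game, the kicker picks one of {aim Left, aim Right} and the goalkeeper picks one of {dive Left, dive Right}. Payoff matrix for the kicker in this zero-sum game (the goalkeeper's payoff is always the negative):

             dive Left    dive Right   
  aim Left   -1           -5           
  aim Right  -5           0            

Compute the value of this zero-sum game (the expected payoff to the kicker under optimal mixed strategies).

v = -25/9

Set the kicker's expected payoff from aim Left equal to that from aim Right:
  the kicker's payoff from aim Left: q·(-1) + (1−q)·(-5) = 4q - 5
  the kicker's payoff from aim Right: q·(-5) + (1−q)·0 = -5q
  4q - 5 = -5q  ⇒  9q = 5  ⇒  q = 5/9.
The value is the kicker's expected payoff against this mix (using aim Left): (5/9)·(-1) + (4/9)·(-5) = -25/9.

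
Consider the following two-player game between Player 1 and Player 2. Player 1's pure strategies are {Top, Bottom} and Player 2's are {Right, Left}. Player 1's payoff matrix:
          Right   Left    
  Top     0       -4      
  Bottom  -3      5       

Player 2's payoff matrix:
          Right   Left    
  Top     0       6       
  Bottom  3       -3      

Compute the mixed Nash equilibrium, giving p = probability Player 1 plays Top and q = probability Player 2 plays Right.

p = 1/2, q = 3/4

Player 1's mix must leave Player 2 indifferent between Right and Left.
  Player 2's payoff from Right: p·0 + (1−p)·3 = -3p + 3
  Player 2's payoff from Left: p·6 + (1−p)·(-3) = 9p - 3
  -3p + 3 = 9p - 3  ⇒  -12p = -6  ⇒  p = 1/2.
For Player 1 to be willing to mix, Player 1 must be indifferent between Top and Bottom, which pins down Player 2's mix.
  Player 1's payoff from Top: q·0 + (1−q)·(-4) = 4q - 4
  Player 1's payoff from Bottom: q·(-3) + (1−q)·5 = -8q + 5
  4q - 4 = -8q + 5  ⇒  12q = 9  ⇒  q = 3/4.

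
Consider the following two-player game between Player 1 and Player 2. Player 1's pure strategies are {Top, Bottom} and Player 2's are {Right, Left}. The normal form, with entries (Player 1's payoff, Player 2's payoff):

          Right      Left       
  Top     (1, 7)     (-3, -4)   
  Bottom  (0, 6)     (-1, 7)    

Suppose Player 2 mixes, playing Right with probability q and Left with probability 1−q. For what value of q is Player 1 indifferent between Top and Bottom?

q = 2/3

Player 2's mix must leave Player 1 indifferent between Top and Bottom.
  Player 1's payoff to Top: q·1 + (1−q)·(-3) = 4q - 3
  Player 1's payoff to Bottom: q·0 + (1−q)·(-1) = q - 1
  4q - 3 = q - 1  ⇒  3q = 2  ⇒  q = 2/3.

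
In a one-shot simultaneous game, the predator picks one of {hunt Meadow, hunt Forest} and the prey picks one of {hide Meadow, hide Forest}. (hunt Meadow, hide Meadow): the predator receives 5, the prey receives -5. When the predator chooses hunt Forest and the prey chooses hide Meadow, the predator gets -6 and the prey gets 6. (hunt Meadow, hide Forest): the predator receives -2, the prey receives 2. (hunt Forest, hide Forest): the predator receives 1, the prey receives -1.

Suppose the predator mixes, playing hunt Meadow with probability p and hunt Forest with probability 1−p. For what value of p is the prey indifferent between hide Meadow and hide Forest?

The prey's indifference between hide Meadow and hide Forest determines the predator's mixing probability p:
  the prey's payoff to hide Meadow: p·(-5) + (1−p)·6 = -11p + 6
  the prey's payoff to hide Forest: p·2 + (1−p)·(-1) = 3p - 1
  -11p + 6 = 3p - 1  ⇒  -14p = -7  ⇒  p = 1/2.

p = 1/2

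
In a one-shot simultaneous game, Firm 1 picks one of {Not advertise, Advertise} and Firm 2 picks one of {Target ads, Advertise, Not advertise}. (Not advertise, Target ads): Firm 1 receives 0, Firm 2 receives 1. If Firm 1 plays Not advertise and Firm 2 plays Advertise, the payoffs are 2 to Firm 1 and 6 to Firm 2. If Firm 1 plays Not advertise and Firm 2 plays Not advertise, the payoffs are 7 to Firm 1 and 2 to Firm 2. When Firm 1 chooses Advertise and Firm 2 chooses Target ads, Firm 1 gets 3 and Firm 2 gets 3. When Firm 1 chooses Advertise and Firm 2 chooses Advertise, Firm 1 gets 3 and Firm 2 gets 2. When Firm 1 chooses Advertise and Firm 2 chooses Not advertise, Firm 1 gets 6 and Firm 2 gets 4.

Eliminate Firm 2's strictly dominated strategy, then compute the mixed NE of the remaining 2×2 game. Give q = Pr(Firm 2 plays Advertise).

q = 1/2

Firm 2's strategy Target ads is strictly dominated by Not advertise: 2 > 1 and 4 > 3. Eliminate Target ads.
In a mixed equilibrium Firm 1 is indifferent between Not advertise and Advertise; this condition fixes q.
  Firm 1's expected payoff from Not advertise: q·2 + (1−q)·7 = -5q + 7
  Firm 1's expected payoff from Advertise: q·3 + (1−q)·6 = -3q + 6
  -5q + 7 = -3q + 6  ⇒  -2q = -1  ⇒  q = 1/2.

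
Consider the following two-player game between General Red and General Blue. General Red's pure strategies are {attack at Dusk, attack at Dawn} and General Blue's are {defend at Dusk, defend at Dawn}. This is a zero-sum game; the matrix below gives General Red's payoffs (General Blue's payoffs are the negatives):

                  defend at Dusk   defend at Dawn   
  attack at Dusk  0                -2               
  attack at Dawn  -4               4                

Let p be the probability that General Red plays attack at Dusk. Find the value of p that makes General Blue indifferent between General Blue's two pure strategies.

General Blue's indifference between defend at Dusk and defend at Dawn determines General Red's mixing probability p:
  General Blue's payoff to defend at Dusk: p·0 + (1−p)·4 = -4p + 4
  General Blue's payoff to defend at Dawn: p·2 + (1−p)·(-4) = 6p - 4
  -4p + 4 = 6p - 4  ⇒  -10p = -8  ⇒  p = 4/5.

p = 4/5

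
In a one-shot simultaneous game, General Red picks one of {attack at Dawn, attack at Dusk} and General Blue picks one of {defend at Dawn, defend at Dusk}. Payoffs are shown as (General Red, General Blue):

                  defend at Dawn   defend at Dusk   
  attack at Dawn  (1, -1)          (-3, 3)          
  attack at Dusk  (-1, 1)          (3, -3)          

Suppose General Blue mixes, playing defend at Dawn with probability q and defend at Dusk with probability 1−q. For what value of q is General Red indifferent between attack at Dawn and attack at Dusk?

For General Red to be willing to mix, General Red must be indifferent between attack at Dawn and attack at Dusk, which pins down General Blue's mix.
  General Red's payoff to attack at Dawn: q·1 + (1−q)·(-3) = 4q - 3
  General Red's payoff to attack at Dusk: q·(-1) + (1−q)·3 = -4q + 3
  4q - 3 = -4q + 3  ⇒  8q = 6  ⇒  q = 3/4.

q = 3/4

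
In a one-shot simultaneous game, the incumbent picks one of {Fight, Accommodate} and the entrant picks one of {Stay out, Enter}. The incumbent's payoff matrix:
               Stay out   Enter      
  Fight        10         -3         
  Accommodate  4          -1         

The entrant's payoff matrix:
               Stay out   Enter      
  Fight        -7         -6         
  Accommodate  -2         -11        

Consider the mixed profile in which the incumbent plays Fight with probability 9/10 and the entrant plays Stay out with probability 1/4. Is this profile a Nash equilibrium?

Check the entrant's indifference given the incumbent's mix p = 9/10:
  payoff from Stay out = -13/2; payoff from Enter = -13/2 — equal.
Check the incumbent's indifference given the entrant's mix q = 1/4:
  payoff from Fight = 1/4; payoff from Accommodate = 1/4 — equal.
Both players are indifferent, so neither can profitably deviate.

Yes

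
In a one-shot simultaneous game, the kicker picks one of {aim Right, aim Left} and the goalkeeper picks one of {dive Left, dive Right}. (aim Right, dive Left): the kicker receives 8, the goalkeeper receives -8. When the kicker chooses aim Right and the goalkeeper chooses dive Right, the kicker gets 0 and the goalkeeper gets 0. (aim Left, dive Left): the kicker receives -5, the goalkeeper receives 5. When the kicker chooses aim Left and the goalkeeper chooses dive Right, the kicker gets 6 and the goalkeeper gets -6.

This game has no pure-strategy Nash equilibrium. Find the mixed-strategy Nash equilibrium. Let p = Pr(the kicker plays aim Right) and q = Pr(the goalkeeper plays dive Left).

The goalkeeper's indifference between dive Left and dive Right determines the kicker's mixing probability p:
  the goalkeeper's payoff to dive Left: p·(-8) + (1−p)·5 = -13p + 5
  the goalkeeper's payoff to dive Right: p·0 + (1−p)·(-6) = 6p - 6
  -13p + 5 = 6p - 6  ⇒  -19p = -11  ⇒  p = 11/19.
The goalkeeper's mix must leave the kicker indifferent between aim Right and aim Left.
  the kicker's expected payoff from aim Right: q·8 + (1−q)·0 = 8q
  the kicker's expected payoff from aim Left: q·(-5) + (1−q)·6 = -11q + 6
  8q = -11q + 6  ⇒  19q = 6  ⇒  q = 6/19.

p = 11/19, q = 6/19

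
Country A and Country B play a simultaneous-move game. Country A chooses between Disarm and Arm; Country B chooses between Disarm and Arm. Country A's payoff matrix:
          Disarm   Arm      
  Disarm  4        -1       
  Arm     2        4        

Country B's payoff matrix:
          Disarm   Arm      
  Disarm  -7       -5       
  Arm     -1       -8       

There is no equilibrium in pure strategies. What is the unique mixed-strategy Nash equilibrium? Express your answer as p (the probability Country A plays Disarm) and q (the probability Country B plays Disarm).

In a mixed equilibrium Country B is indifferent between Disarm and Arm; this condition fixes p.
  Country B's payoff to Disarm: p·(-7) + (1−p)·(-1) = -6p - 1
  Country B's payoff to Arm: p·(-5) + (1−p)·(-8) = 3p - 8
  -6p - 1 = 3p - 8  ⇒  -9p = -7  ⇒  p = 7/9.
Country B's mix must leave Country A indifferent between Disarm and Arm.
  Country A's payoff to Disarm: q·4 + (1−q)·(-1) = 5q - 1
  Country A's payoff to Arm: q·2 + (1−q)·4 = -2q + 4
  5q - 1 = -2q + 4  ⇒  7q = 5  ⇒  q = 5/7.

p = 7/9, q = 5/7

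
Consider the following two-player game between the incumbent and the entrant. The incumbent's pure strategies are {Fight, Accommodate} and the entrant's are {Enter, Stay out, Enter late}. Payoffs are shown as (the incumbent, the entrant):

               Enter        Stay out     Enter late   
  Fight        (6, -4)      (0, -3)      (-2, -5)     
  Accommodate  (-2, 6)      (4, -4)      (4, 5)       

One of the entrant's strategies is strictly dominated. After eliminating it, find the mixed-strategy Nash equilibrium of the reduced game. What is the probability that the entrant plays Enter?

The entrant's strategy Enter late is strictly dominated by Enter: -4 > -5 and 6 > 5. Eliminate Enter late.
Set the incumbent's expected payoff from Fight equal to that from Accommodate:
  the incumbent's payoff from Fight: q·6 + (1−q)·0 = 6q
  the incumbent's payoff from Accommodate: q·(-2) + (1−q)·4 = -6q + 4
  6q = -6q + 4  ⇒  12q = 4  ⇒  q = 1/3.

q = 1/3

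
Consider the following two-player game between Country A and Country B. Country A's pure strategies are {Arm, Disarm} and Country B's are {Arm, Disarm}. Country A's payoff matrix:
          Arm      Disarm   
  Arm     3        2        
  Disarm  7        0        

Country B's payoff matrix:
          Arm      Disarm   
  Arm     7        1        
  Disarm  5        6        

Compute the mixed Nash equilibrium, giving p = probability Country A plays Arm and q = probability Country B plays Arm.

p = 1/7, q = 1/3

Country B's indifference between Arm and Disarm determines Country A's mixing probability p:
  Country B's expected payoff from Arm: p·7 + (1−p)·5 = 2p + 5
  Country B's expected payoff from Disarm: p·1 + (1−p)·6 = -5p + 6
  2p + 5 = -5p + 6  ⇒  7p = 1  ⇒  p = 1/7.
Country A's indifference between Arm and Disarm determines Country B's mixing probability q:
  Country A's expected payoff from Arm: q·3 + (1−q)·2 = q + 2
  Country A's expected payoff from Disarm: q·7 + (1−q)·0 = 7q
  q + 2 = 7q  ⇒  -6q = -2  ⇒  q = 1/3.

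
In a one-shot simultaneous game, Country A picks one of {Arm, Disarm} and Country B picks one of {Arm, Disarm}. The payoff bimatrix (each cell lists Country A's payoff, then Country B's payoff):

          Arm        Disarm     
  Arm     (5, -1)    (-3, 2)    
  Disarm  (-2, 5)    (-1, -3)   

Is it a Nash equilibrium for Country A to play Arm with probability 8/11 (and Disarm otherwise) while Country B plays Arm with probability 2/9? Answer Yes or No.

Yes

Check Country B's indifference given Country A's mix p = 8/11:
  payoff from Arm = 7/11; payoff from Disarm = 7/11 — equal.
Check Country A's indifference given Country B's mix q = 2/9:
  payoff from Arm = -11/9; payoff from Disarm = -11/9 — equal.
Both players are indifferent, so neither can profitably deviate.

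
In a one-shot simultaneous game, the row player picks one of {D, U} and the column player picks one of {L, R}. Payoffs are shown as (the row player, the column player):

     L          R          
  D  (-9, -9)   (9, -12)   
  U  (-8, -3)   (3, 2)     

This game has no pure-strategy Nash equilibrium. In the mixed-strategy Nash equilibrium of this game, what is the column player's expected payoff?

-27/4

The column player's indifference between L and R determines the row player's mixing probability p:
  the column player's expected payoff from L: p·(-9) + (1−p)·(-3) = -6p - 3
  the column player's expected payoff from R: p·(-12) + (1−p)·2 = -14p + 2
  -6p - 3 = -14p + 2  ⇒  8p = 5  ⇒  p = 5/8.
At equilibrium the column player is indifferent across columns, so the column player's payoff equals the payoff from L: (5/8)·(-9) + (3/8)·(-3) = -27/4.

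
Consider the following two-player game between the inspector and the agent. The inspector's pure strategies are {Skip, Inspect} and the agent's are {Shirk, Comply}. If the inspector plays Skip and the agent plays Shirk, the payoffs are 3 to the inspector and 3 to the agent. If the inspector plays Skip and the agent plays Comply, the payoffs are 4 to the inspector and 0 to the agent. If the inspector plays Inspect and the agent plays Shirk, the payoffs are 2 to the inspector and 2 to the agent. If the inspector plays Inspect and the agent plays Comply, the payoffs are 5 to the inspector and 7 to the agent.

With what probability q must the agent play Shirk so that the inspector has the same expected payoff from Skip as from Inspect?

Set the inspector's expected payoff from Skip equal to that from Inspect:
  the inspector's payoff to Skip: q·3 + (1−q)·4 = -q + 4
  the inspector's payoff to Inspect: q·2 + (1−q)·5 = -3q + 5
  -q + 4 = -3q + 5  ⇒  2q = 1  ⇒  q = 1/2.

q = 1/2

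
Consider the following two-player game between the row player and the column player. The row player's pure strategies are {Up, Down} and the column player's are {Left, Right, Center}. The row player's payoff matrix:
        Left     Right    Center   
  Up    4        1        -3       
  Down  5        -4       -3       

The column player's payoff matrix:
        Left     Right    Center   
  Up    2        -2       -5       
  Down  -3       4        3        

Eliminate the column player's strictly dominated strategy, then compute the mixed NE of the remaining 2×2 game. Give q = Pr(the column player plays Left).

The column player's strategy Center is strictly dominated by Right: -2 > -5 and 4 > 3. Eliminate Center.
The row player's indifference between Up and Down determines the column player's mixing probability q:
  the row player's payoff to Up: q·4 + (1−q)·1 = 3q + 1
  the row player's payoff to Down: q·5 + (1−q)·(-4) = 9q - 4
  3q + 1 = 9q - 4  ⇒  -6q = -5  ⇒  q = 5/6.

q = 5/6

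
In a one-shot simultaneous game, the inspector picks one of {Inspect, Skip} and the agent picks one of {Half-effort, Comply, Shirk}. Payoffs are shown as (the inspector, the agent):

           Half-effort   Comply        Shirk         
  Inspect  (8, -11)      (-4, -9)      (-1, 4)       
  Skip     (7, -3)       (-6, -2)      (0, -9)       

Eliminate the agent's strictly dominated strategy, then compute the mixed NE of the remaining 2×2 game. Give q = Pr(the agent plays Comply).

The agent's strategy Half-effort is strictly dominated by Comply: -9 > -11 and -2 > -3. Eliminate Half-effort.
Set the inspector's expected payoff from Inspect equal to that from Skip:
  the inspector's payoff to Inspect: q·(-4) + (1−q)·(-1) = -3q - 1
  the inspector's payoff to Skip: q·(-6) + (1−q)·0 = -6q
  -3q - 1 = -6q  ⇒  3q = 1  ⇒  q = 1/3.

q = 1/3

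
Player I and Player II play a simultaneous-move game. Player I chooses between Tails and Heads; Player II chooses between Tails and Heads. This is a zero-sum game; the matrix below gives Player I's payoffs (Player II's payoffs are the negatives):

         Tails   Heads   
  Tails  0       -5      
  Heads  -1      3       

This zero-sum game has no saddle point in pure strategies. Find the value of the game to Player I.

v = -5/9

Player I's indifference between Tails and Heads determines Player II's mixing probability q:
  Player I's payoff from Tails: q·0 + (1−q)·(-5) = 5q - 5
  Player I's payoff from Heads: q·(-1) + (1−q)·3 = -4q + 3
  5q - 5 = -4q + 3  ⇒  9q = 8  ⇒  q = 8/9.
The value is Player I's expected payoff against this mix (using Tails): (8/9)·0 + (1/9)·(-5) = -5/9.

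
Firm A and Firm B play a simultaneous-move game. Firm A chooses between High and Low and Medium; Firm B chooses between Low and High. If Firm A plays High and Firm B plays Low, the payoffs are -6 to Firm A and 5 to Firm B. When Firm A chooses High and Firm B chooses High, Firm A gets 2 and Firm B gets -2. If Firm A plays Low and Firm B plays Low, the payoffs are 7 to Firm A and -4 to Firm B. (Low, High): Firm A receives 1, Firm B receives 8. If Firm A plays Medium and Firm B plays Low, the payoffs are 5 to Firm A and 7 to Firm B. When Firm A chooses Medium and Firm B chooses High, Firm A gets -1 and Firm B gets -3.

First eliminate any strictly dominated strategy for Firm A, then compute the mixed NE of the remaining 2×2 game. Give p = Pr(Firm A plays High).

p = 12/19

Firm A's strategy Medium is strictly dominated by Low: 7 > 5 and 1 > -1. Eliminate Medium.
Firm B's indifference between Low and High determines Firm A's mixing probability p:
  Firm B's payoff from Low: p·5 + (1−p)·(-4) = 9p - 4
  Firm B's payoff from High: p·(-2) + (1−p)·8 = -10p + 8
  9p - 4 = -10p + 8  ⇒  19p = 12  ⇒  p = 12/19.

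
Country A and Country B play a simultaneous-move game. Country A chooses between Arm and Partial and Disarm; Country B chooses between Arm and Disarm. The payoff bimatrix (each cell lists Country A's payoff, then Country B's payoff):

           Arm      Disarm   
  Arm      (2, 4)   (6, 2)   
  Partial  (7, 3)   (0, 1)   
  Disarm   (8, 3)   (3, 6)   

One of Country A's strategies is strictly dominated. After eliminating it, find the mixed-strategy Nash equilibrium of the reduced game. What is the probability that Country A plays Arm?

Country A's strategy Partial is strictly dominated by Disarm: 8 > 7 and 3 > 0. Eliminate Partial.
In a mixed equilibrium Country B is indifferent between Arm and Disarm; this condition fixes p.
  Country B's payoff from Arm: p·4 + (1−p)·3 = p + 3
  Country B's payoff from Disarm: p·2 + (1−p)·6 = -4p + 6
  p + 3 = -4p + 6  ⇒  5p = 3  ⇒  p = 3/5.

p = 3/5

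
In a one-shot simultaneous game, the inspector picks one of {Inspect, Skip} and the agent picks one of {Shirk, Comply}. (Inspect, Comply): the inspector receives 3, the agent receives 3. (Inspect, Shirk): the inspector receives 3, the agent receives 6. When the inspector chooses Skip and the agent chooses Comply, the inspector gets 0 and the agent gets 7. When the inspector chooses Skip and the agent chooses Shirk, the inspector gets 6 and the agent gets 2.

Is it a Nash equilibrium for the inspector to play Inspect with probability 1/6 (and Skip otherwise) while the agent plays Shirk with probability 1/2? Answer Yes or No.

Given the inspector's mix p = 1/6, the agent's payoff from Shirk is 8/3 but from Comply is 19/3. The agent strictly prefers Comply, so the agent would not mix.
So the proposed profile is not a Nash equilibrium.

No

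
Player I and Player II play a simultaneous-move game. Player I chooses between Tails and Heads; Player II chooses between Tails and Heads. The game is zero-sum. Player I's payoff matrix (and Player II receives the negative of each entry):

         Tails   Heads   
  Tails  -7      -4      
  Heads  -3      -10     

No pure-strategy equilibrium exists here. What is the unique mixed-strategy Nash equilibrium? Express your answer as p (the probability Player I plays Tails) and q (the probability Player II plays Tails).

Player I's mix must leave Player II indifferent between Tails and Heads.
  Player II's payoff from Tails: p·7 + (1−p)·3 = 4p + 3
  Player II's payoff from Heads: p·4 + (1−p)·10 = -6p + 10
  4p + 3 = -6p + 10  ⇒  10p = 7  ⇒  p = 7/10.
Player I's indifference between Tails and Heads determines Player II's mixing probability q:
  Player I's expected payoff from Tails: q·(-7) + (1−q)·(-4) = -3q - 4
  Player I's expected payoff from Heads: q·(-3) + (1−q)·(-10) = 7q - 10
  -3q - 4 = 7q - 10  ⇒  -10q = -6  ⇒  q = 3/5.

p = 7/10, q = 3/5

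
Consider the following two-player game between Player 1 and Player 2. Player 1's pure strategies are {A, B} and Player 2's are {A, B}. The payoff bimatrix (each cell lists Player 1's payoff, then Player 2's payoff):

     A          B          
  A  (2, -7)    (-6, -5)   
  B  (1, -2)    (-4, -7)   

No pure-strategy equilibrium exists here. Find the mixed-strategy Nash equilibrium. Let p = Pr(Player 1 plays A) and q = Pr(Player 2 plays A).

In a mixed equilibrium Player 2 is indifferent between A and B; this condition fixes p.
  Player 2's payoff to A: p·(-7) + (1−p)·(-2) = -5p - 2
  Player 2's payoff to B: p·(-5) + (1−p)·(-7) = 2p - 7
  -5p - 2 = 2p - 7  ⇒  -7p = -5  ⇒  p = 5/7.
Set Player 1's expected payoff from A equal to that from B:
  Player 1's expected payoff from A: q·2 + (1−q)·(-6) = 8q - 6
  Player 1's expected payoff from B: q·1 + (1−q)·(-4) = 5q - 4
  8q - 6 = 5q - 4  ⇒  3q = 2  ⇒  q = 2/3.

p = 5/7, q = 2/3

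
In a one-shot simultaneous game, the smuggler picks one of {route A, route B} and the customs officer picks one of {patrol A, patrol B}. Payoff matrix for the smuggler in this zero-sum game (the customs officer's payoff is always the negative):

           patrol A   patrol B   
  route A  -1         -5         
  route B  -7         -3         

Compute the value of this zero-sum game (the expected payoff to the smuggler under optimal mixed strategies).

The smuggler's indifference between route A and route B determines the customs officer's mixing probability q:
  the smuggler's payoff to route A: q·(-1) + (1−q)·(-5) = 4q - 5
  the smuggler's payoff to route B: q·(-7) + (1−q)·(-3) = -4q - 3
  4q - 5 = -4q - 3  ⇒  8q = 2  ⇒  q = 1/4.
The value is the smuggler's expected payoff against this mix (using route A): (1/4)·(-1) + (3/4)·(-5) = -4.

v = -4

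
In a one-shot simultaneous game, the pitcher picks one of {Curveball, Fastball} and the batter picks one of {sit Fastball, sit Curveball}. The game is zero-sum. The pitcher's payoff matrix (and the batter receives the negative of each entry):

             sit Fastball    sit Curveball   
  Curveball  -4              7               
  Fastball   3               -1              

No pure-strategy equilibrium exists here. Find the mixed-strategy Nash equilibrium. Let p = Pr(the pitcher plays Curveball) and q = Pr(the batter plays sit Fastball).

Set the batter's expected payoff from sit Fastball equal to that from sit Curveball:
  the batter's expected payoff from sit Fastball: p·4 + (1−p)·(-3) = 7p - 3
  the batter's expected payoff from sit Curveball: p·(-7) + (1−p)·1 = -8p + 1
  7p - 3 = -8p + 1  ⇒  15p = 4  ⇒  p = 4/15.
Set the pitcher's expected payoff from Curveball equal to that from Fastball:
  the pitcher's expected payoff from Curveball: q·(-4) + (1−q)·7 = -11q + 7
  the pitcher's expected payoff from Fastball: q·3 + (1−q)·(-1) = 4q - 1
  -11q + 7 = 4q - 1  ⇒  -15q = -8  ⇒  q = 8/15.

p = 4/15, q = 8/15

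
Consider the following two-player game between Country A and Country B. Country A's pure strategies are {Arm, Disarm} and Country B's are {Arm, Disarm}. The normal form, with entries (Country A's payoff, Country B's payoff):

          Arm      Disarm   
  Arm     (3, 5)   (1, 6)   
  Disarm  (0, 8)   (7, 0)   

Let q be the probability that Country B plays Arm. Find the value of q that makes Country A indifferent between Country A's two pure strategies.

q = 2/3

Set Country A's expected payoff from Arm equal to that from Disarm:
  Country A's payoff to Arm: q·3 + (1−q)·1 = 2q + 1
  Country A's payoff to Disarm: q·0 + (1−q)·7 = -7q + 7
  2q + 1 = -7q + 7  ⇒  9q = 6  ⇒  q = 2/3.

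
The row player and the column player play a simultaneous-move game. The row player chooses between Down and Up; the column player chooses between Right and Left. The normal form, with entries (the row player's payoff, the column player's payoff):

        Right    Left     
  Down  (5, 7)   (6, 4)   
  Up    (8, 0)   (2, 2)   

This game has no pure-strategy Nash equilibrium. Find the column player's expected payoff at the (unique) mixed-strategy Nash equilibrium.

In a mixed equilibrium the column player is indifferent between Right and Left; this condition fixes p.
  the column player's expected payoff from Right: p·7 + (1−p)·0 = 7p
  the column player's expected payoff from Left: p·4 + (1−p)·2 = 2p + 2
  7p = 2p + 2  ⇒  5p = 2  ⇒  p = 2/5.
At equilibrium the column player is indifferent across columns, so the column player's payoff equals the payoff from Right: (2/5)·7 + (3/5)·0 = 14/5.

14/5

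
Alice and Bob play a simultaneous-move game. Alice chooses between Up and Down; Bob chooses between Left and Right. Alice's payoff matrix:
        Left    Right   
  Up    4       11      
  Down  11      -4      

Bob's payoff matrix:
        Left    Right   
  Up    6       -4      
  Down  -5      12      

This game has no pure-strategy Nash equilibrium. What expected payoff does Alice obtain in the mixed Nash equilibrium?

Alice's indifference between Up and Down determines Bob's mixing probability q:
  Alice's payoff to Up: q·4 + (1−q)·11 = -7q + 11
  Alice's payoff to Down: q·11 + (1−q)·(-4) = 15q - 4
  -7q + 11 = 15q - 4  ⇒  -22q = -15  ⇒  q = 15/22.
At equilibrium Alice is indifferent across rows, so Alice's payoff equals the payoff from Up: (15/22)·4 + (7/22)·11 = 137/22.

137/22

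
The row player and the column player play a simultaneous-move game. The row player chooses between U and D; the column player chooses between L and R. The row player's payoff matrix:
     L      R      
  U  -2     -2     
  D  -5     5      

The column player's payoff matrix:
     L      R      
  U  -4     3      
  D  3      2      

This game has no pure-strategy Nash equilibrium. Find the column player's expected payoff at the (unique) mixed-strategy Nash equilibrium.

17/8

In a mixed equilibrium the column player is indifferent between L and R; this condition fixes p.
  the column player's expected payoff from L: p·(-4) + (1−p)·3 = -7p + 3
  the column player's expected payoff from R: p·3 + (1−p)·2 = p + 2
  -7p + 3 = p + 2  ⇒  -8p = -1  ⇒  p = 1/8.
At equilibrium the column player is indifferent across columns, so the column player's payoff equals the payoff from L: (1/8)·(-4) + (7/8)·3 = 17/8.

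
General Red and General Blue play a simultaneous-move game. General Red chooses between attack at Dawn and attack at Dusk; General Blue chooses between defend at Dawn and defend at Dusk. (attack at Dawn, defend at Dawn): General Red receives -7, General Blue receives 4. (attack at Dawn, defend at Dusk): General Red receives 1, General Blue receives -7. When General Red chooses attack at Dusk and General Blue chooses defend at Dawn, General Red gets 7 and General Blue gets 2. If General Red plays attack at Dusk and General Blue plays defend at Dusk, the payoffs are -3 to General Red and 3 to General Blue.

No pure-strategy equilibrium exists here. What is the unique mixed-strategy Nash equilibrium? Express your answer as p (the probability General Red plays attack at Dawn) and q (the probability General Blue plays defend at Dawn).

p = 1/12, q = 2/9

General Blue's indifference between defend at Dawn and defend at Dusk determines General Red's mixing probability p:
  General Blue's expected payoff from defend at Dawn: p·4 + (1−p)·2 = 2p + 2
  General Blue's expected payoff from defend at Dusk: p·(-7) + (1−p)·3 = -10p + 3
  2p + 2 = -10p + 3  ⇒  12p = 1  ⇒  p = 1/12.
In a mixed equilibrium General Red is indifferent between attack at Dawn and attack at Dusk; this condition fixes q.
  General Red's payoff from attack at Dawn: q·(-7) + (1−q)·1 = -8q + 1
  General Red's payoff from attack at Dusk: q·7 + (1−q)·(-3) = 10q - 3
  -8q + 1 = 10q - 3  ⇒  -18q = -4  ⇒  q = 2/9.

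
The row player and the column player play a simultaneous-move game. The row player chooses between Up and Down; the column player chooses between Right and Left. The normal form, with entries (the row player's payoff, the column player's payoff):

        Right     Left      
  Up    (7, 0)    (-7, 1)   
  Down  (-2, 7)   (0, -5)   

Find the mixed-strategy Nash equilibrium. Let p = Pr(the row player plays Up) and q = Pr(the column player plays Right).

p = 12/13, q = 7/16

For the column player to be willing to mix, the column player must be indifferent between Right and Left, which pins down the row player's mix.
  the column player's payoff to Right: p·0 + (1−p)·7 = -7p + 7
  the column player's payoff to Left: p·1 + (1−p)·(-5) = 6p - 5
  -7p + 7 = 6p - 5  ⇒  -13p = -12  ⇒  p = 12/13.
The column player's mix must leave the row player indifferent between Up and Down.
  the row player's payoff from Up: q·7 + (1−q)·(-7) = 14q - 7
  the row player's payoff from Down: q·(-2) + (1−q)·0 = -2q
  14q - 7 = -2q  ⇒  16q = 7  ⇒  q = 7/16.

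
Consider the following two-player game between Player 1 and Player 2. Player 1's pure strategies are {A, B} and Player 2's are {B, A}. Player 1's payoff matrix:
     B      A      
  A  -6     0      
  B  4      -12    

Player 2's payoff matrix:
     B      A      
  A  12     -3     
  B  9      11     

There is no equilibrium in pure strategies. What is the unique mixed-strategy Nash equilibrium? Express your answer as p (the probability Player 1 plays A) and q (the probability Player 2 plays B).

In a mixed equilibrium Player 2 is indifferent between B and A; this condition fixes p.
  Player 2's expected payoff from B: p·12 + (1−p)·9 = 3p + 9
  Player 2's expected payoff from A: p·(-3) + (1−p)·11 = -14p + 11
  3p + 9 = -14p + 11  ⇒  17p = 2  ⇒  p = 2/17.
In a mixed equilibrium Player 1 is indifferent between A and B; this condition fixes q.
  Player 1's expected payoff from A: q·(-6) + (1−q)·0 = -6q
  Player 1's expected payoff from B: q·4 + (1−q)·(-12) = 16q - 12
  -6q = 16q - 12  ⇒  -22q = -12  ⇒  q = 6/11.

p = 2/17, q = 6/11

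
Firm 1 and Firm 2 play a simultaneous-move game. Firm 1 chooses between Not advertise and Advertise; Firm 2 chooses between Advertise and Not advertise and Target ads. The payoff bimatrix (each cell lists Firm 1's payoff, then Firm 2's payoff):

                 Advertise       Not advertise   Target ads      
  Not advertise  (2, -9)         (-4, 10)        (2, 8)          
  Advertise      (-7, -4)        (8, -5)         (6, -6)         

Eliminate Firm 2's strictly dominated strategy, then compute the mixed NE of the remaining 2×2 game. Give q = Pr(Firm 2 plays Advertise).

q = 4/7

Firm 2's strategy Target ads is strictly dominated by Not advertise: 10 > 8 and -5 > -6. Eliminate Target ads.
In a mixed equilibrium Firm 1 is indifferent between Not advertise and Advertise; this condition fixes q.
  Firm 1's payoff to Not advertise: q·2 + (1−q)·(-4) = 6q - 4
  Firm 1's payoff to Advertise: q·(-7) + (1−q)·8 = -15q + 8
  6q - 4 = -15q + 8  ⇒  21q = 12  ⇒  q = 4/7.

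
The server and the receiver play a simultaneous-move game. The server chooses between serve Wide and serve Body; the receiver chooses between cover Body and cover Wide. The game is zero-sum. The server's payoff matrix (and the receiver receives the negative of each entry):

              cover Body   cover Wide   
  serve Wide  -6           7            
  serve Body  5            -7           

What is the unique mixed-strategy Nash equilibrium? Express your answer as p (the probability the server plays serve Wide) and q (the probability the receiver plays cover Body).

The server's mix must leave the receiver indifferent between cover Body and cover Wide.
  the receiver's expected payoff from cover Body: p·6 + (1−p)·(-5) = 11p - 5
  the receiver's expected payoff from cover Wide: p·(-7) + (1−p)·7 = -14p + 7
  11p - 5 = -14p + 7  ⇒  25p = 12  ⇒  p = 12/25.
Set the server's expected payoff from serve Wide equal to that from serve Body:
  the server's payoff from serve Wide: q·(-6) + (1−q)·7 = -13q + 7
  the server's payoff from serve Body: q·5 + (1−q)·(-7) = 12q - 7
  -13q + 7 = 12q - 7  ⇒  -25q = -14  ⇒  q = 14/25.

p = 12/25, q = 14/25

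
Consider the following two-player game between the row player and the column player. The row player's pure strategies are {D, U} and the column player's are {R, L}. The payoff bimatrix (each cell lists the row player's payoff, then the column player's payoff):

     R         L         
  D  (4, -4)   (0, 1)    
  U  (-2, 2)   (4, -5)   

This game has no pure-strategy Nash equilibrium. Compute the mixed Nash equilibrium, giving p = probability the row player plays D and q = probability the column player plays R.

p = 7/12, q = 2/5

The column player's indifference between R and L determines the row player's mixing probability p:
  the column player's expected payoff from R: p·(-4) + (1−p)·2 = -6p + 2
  the column player's expected payoff from L: p·1 + (1−p)·(-5) = 6p - 5
  -6p + 2 = 6p - 5  ⇒  -12p = -7  ⇒  p = 7/12.
For the row player to be willing to mix, the row player must be indifferent between D and U, which pins down the column player's mix.
  the row player's payoff from D: q·4 + (1−q)·0 = 4q
  the row player's payoff from U: q·(-2) + (1−q)·4 = -6q + 4
  4q = -6q + 4  ⇒  10q = 4  ⇒  q = 2/5.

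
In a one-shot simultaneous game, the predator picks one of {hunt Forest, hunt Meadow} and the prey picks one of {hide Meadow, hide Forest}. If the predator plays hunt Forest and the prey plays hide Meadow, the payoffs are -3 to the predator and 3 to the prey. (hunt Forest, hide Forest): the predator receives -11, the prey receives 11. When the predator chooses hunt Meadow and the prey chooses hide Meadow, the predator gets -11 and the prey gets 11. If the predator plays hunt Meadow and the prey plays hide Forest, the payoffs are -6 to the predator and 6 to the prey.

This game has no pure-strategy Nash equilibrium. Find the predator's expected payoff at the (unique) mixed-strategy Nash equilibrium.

-103/13

Set the predator's expected payoff from hunt Forest equal to that from hunt Meadow:
  the predator's expected payoff from hunt Forest: q·(-3) + (1−q)·(-11) = 8q - 11
  the predator's expected payoff from hunt Meadow: q·(-11) + (1−q)·(-6) = -5q - 6
  8q - 11 = -5q - 6  ⇒  13q = 5  ⇒  q = 5/13.
At equilibrium the predator is indifferent across rows, so the predator's payoff equals the payoff from hunt Forest: (5/13)·(-3) + (8/13)·(-11) = -103/13.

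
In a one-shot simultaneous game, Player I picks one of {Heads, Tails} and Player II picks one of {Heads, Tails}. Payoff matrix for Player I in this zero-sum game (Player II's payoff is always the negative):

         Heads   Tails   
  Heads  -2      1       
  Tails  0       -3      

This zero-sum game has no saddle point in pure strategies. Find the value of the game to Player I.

Player II's mix must leave Player I indifferent between Heads and Tails.
  Player I's expected payoff from Heads: q·(-2) + (1−q)·1 = -3q + 1
  Player I's expected payoff from Tails: q·0 + (1−q)·(-3) = 3q - 3
  -3q + 1 = 3q - 3  ⇒  -6q = -4  ⇒  q = 2/3.
The value is Player I's expected payoff against this mix (using Heads): (2/3)·(-2) + (1/3)·1 = -1.

v = -1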